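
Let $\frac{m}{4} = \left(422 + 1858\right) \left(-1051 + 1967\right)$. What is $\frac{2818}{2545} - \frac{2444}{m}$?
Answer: $\frac{1176756329}{1063036320} \approx 1.107$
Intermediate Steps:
$m = 8353920$ ($m = 4 \left(422 + 1858\right) \left(-1051 + 1967\right) = 4 \cdot 2280 \cdot 916 = 4 \cdot 2088480 = 8353920$)
$\frac{2818}{2545} - \frac{2444}{m} = \frac{2818}{2545} - \frac{2444}{8353920} = 2818 \cdot \frac{1}{2545} - \frac{611}{2088480} = \frac{2818}{2545} - \frac{611}{2088480} = \frac{1176756329}{1063036320}$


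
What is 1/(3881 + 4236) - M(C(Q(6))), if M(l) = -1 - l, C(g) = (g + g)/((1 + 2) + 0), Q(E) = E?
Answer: 40586/8117 ≈ 5.0001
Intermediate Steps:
C(g) = 2*g/3 (C(g) = (2*g)/(3 + 0) = (2*g)/3 = (2*g)*(1/3) = 2*g/3)
1/(3881 + 4236) - M(C(Q(6))) = 1/(3881 + 4236) - (-1 - 2*6/3) = 1/8117 - (-1 - 1*4) = 1/8117 - (-1 - 4) = 1/8117 - 1*(-5) = 1/8117 + 5 = 40586/8117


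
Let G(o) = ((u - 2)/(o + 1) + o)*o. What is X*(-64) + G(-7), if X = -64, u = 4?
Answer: 12442/3 ≈ 4147.3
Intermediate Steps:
G(o) = o*(o + 2/(1 + o)) (G(o) = ((4 - 2)/(o + 1) + o)*o = (2/(1 + o) + o)*o = (o + 2/(1 + o))*o = o*(o + 2/(1 + o)))
X*(-64) + G(-7) = -64*(-64) - 7*(2 - 7 + (-7)²)/(1 - 7) = 4096 - 7*(2 - 7 + 49)/(-6) = 4096 - 7*(-⅙)*44 = 4096 + 154/3 = 12442/3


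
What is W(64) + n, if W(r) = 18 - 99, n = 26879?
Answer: 26798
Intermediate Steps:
W(r) = -81
W(64) + n = -81 + 26879 = 26798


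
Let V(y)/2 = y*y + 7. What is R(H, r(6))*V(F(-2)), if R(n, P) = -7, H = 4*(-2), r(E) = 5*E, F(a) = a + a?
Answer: -322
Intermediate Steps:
F(a) = 2*a
H = -8
V(y) = 14 + 2*y² (V(y) = 2*(y*y + 7) = 2*(y² + 7) = 2*(7 + y²) = 14 + 2*y²)
R(H, r(6))*V(F(-2)) = -7*(14 + 2*(2*(-2))²) = -7*(14 + 2*(-4)²) = -7*(14 + 2*16) = -7*(14 + 32) = -7*46 = -322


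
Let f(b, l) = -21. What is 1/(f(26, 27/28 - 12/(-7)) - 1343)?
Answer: -1/1364 ≈ -0.00073314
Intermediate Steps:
1/(f(26, 27/28 - 12/(-7)) - 1343) = 1/(-21 - 1343) = 1/(-1364) = -1/1364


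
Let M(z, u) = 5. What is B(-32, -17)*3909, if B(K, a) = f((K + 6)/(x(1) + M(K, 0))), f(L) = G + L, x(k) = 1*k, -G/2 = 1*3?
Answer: -40393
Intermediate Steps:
G = -6 (G = -2*3 = -6)
x(k) = k
f(L) = -6 + L
B(K, a) = -5 + K/6 (B(K, a) = -6 + (K + 6)/(1 + 5) = -6 + (6 + K)/6 = -6 + (6 + K)*(⅙) = -6 + (1 + K/6) = -5 + K/6)
B(-32, -17)*3909 = (-5 + (⅙)*(-32))*3909 = (-5 - 16/3)*3909 = -31/3*3909 = -40393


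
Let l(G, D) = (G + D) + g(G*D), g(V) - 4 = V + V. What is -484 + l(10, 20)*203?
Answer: 87618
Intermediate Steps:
g(V) = 4 + 2*V (g(V) = 4 + (V + V) = 4 + 2*V)
l(G, D) = 4 + D + G + 2*D*G (l(G, D) = (G + D) + (4 + 2*(G*D)) = (D + G) + (4 + 2*(D*G)) = (D + G) + (4 + 2*D*G) = 4 + D + G + 2*D*G)
-484 + l(10, 20)*203 = -484 + (4 + 20 + 10 + 2*20*10)*203 = -484 + (4 + 20 + 10 + 400)*203 = -484 + 434*203 = -484 + 88102 = 87618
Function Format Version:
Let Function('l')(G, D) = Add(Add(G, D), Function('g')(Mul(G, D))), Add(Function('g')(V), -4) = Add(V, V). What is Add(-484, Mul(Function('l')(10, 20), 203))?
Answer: 87618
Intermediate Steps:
Function('g')(V) = Add(4, Mul(2, V)) (Function('g')(V) = Add(4, Add(V, V)) = Add(4, Mul(2, V)))
Function('l')(G, D) = Add(4, D, G, Mul(2, D, G)) (Function('l')(G, D) = Add(Add(G, D), Add(4, Mul(2, Mul(G, D)))) = Add(Add(D, G), Add(4, Mul(2, Mul(D, G)))) = Add(Add(D, G), Add(4, Mul(2, D, G))) = Add(4, D, G, Mul(2, D, G)))
Add(-484, Mul(Function('l')(10, 20), 203)) = Add(-484, Mul(Add(4, 20, 10, Mul(2, 20, 10)), 203)) = Add(-484, Mul(Add(4, 20, 10, 400), 203)) = Add(-484, Mul(434, 203)) = Add(-484, 88102) = 87618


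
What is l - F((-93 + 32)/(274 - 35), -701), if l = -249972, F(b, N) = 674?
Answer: -250646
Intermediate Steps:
l - F((-93 + 32)/(274 - 35), -701) = -249972 - 1*674 = -249972 - 674 = -250646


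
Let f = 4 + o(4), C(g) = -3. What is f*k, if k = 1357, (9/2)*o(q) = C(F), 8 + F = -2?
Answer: 13570/3 ≈ 4523.3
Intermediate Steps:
F = -10 (F = -8 - 2 = -10)
o(q) = -2/3 (o(q) = (2/9)*(-3) = -2/3)
f = 10/3 (f = 4 - 2/3 = 10/3 ≈ 3.3333)
f*k = (10/3)*1357 = 13570/3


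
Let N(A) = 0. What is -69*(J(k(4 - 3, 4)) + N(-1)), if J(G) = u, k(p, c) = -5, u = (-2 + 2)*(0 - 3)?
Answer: 0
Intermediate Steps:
u = 0 (u = 0*(-3) = 0)
J(G) = 0
-69*(J(k(4 - 3, 4)) + N(-1)) = -69*(0 + 0) = -69*0 = 0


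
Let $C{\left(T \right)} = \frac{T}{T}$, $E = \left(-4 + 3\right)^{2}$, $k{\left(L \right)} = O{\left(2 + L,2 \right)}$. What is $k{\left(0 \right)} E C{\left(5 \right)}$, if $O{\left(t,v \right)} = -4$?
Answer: $-4$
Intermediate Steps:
$k{\left(L \right)} = -4$
$E = 1$ ($E = \left(-1\right)^{2} = 1$)
$C{\left(T \right)} = 1$
$k{\left(0 \right)} E C{\left(5 \right)} = \left(-4\right) 1 \cdot 1 = \left(-4\right) 1 = -4$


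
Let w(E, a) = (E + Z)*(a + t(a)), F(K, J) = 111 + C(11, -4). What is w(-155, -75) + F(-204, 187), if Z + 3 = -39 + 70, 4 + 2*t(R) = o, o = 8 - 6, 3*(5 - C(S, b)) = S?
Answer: 29293/3 ≈ 9764.3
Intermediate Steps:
C(S, b) = 5 - S/3
o = 2
t(R) = -1 (t(R) = -2 + (½)*2 = -2 + 1 = -1)
Z = 28 (Z = -3 + (-39 + 70) = -3 + 31 = 28)
F(K, J) = 337/3 (F(K, J) = 111 + (5 - ⅓*11) = 111 + (5 - 11/3) = 111 + 4/3 = 337/3)
w(E, a) = (-1 + a)*(28 + E) (w(E, a) = (E + 28)*(a - 1) = (28 + E)*(-1 + a) = (-1 + a)*(28 + E))
w(-155, -75) + F(-204, 187) = (-28 - 1*(-155) + 28*(-75) - 155*(-75)) + 337/3 = (-28 + 155 - 2100 + 11625) + 337/3 = 9652 + 337/3 = 29293/3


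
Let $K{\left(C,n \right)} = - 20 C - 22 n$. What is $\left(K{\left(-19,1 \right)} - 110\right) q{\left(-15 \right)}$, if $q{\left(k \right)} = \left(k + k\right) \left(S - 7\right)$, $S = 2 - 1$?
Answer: $44640$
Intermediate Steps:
$S = 1$ ($S = 2 - 1 = 1$)
$q{\left(k \right)} = - 12 k$ ($q{\left(k \right)} = \left(k + k\right) \left(1 - 7\right) = 2 k \left(-6\right) = - 12 k$)
$K{\left(C,n \right)} = - 22 n - 20 C$
$\left(K{\left(-19,1 \right)} - 110\right) q{\left(-15 \right)} = \left(\left(\left(-22\right) 1 - -380\right) - 110\right) \left(\left(-12\right) \left(-15\right)\right) = \left(\left(-22 + 380\right) - 110\right) 180 = \left(358 - 110\right) 180 = 248 \cdot 180 = 44640$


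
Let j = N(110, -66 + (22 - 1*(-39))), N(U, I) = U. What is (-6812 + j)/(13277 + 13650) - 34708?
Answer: -934589018/26927 ≈ -34708.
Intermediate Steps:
j = 110
(-6812 + j)/(13277 + 13650) - 34708 = (-6812 + 110)/(13277 + 13650) - 34708 = -6702/26927 - 34708 = -934589018/26927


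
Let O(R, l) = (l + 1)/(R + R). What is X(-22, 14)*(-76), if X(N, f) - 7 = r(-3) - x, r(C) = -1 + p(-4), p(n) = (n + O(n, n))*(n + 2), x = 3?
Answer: -779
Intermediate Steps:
O(R, l) = (1 + l)/(2*R) (O(R, l) = (1 + l)/((2*R)) = (1 + l)*(1/(2*R)) = (1 + l)/(2*R))
p(n) = (2 + n)*(n + (1 + n)/(2*n)) (p(n) = (n + (1 + n)/(2*n))*(n + 2) = (n + (1 + n)/(2*n))*(2 + n) = (2 + n)*(n + (1 + n)/(2*n)))
r(C) = 25/4 (r(C) = -1 + (3/2 + 1/(-4) + (-4)**2 + (5/2)*(-4)) = -1 + (3/2 - 1/4 + 16 - 10) = -1 + 29/4 = 25/4)
X(N, f) = 41/4 (X(N, f) = 7 + (25/4 - 1*3) = 7 + (25/4 - 3) = 7 + 13/4 = 41/4)
X(-22, 14)*(-76) = (41/4)*(-76) = -779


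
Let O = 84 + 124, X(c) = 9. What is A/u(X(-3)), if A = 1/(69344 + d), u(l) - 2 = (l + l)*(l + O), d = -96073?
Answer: -1/104456932 ≈ -9.5733e-9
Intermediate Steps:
O = 208
u(l) = 2 + 2*l*(208 + l) (u(l) = 2 + (l + l)*(l + 208) = 2 + (2*l)*(208 + l) = 2 + 2*l*(208 + l))
A = -1/26729 (A = 1/(69344 - 96073) = 1/(-26729) = -1/26729 ≈ -3.7413e-5)
A/u(X(-3)) = -1/(26729*(2 + 2*9² + 416*9)) = -1/(26729*(2 + 2*81 + 3744)) = -1/(26729*(2 + 162 + 3744)) = -1/26729/3908 = -1/26729*1/3908 = -1/104456932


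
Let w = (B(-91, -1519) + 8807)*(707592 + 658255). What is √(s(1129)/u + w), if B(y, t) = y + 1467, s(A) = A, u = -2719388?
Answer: √25713438680042415346373/1359694 ≈ 1.1793e+5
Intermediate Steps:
B(y, t) = 1467 + y
w = 13908420001 (w = ((1467 - 91) + 8807)*(707592 + 658255) = (1376 + 8807)*1365847 = 10183*1365847 = 13908420001)
√(s(1129)/u + w) = √(1129/(-2719388) + 13908420001) = √(1129*(-1/2719388) + 13908420001) = √(-1129/2719388 + 13908420001) = √(37822390449678259/2719388) = √25713438680042415346373/1359694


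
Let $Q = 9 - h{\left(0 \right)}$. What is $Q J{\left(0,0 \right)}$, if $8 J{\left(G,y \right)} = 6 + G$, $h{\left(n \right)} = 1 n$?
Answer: $\frac{27}{4} \approx 6.75$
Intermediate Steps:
$h{\left(n \right)} = n$
$J{\left(G,y \right)} = \frac{3}{4} + \frac{G}{8}$ ($J{\left(G,y \right)} = \frac{6 + G}{8} = \frac{3}{4} + \frac{G}{8}$)
$Q = 9$ ($Q = 9 - 0 = 9 + 0 = 9$)
$Q J{\left(0,0 \right)} = 9 \left(\frac{3}{4} + \frac{1}{8} \cdot 0\right) = 9 \left(\frac{3}{4} + 0\right) = 9 \cdot \frac{3}{4} = \frac{27}{4}$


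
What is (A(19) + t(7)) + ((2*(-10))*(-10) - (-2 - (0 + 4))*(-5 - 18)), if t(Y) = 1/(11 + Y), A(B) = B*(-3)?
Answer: 91/18 ≈ 5.0556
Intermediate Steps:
A(B) = -3*B
(A(19) + t(7)) + ((2*(-10))*(-10) - (-2 - (0 + 4))*(-5 - 18)) = (-3*19 + 1/(11 + 7)) + ((2*(-10))*(-10) - (-2 - (0 + 4))*(-5 - 18)) = (-57 + 1/18) + (-20*(-10) - (-2 - 1*4)*(-23)) = (-57 + 1/18) + (200 - (-2 - 4)*(-23)) = -1025/18 + (200 - (-6)*(-23)) = -1025/18 + (200 - 1*138) = -1025/18 + (200 - 138) = -1025/18 + 62 = 91/18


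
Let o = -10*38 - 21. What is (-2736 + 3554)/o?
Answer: -818/401 ≈ -2.0399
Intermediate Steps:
o = -401 (o = -380 - 21 = -401)
(-2736 + 3554)/o = (-2736 + 3554)/(-401) = 818*(-1/401) = -818/401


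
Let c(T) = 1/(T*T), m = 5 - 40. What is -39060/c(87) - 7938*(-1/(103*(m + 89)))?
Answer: -30451449273/103 ≈ -2.9565e+8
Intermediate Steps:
m = -35
c(T) = T⁻²
-39060/c(87) - 7938*(-1/(103*(m + 89))) = -39060/(87⁻²) - 7938*(-1/(103*(-35 + 89))) = -39060/1/7569 - 7938/((-103*54)) = -39060*7569 - 7938/(-5562) = -295645140 - 7938*(-1/5562) = -295645140 + 147/103 = -30451449273/103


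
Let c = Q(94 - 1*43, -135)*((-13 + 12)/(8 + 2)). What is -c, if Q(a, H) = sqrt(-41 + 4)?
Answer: I*sqrt(37)/10 ≈ 0.60828*I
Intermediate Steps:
Q(a, H) = I*sqrt(37) (Q(a, H) = sqrt(-37) = I*sqrt(37))
c = -I*sqrt(37)/10 (c = (I*sqrt(37))*((-13 + 12)/(8 + 2)) = (I*sqrt(37))*(-1/10) = -I*sqrt(37)/10 ≈ -0.60828*I)
-c = -(-1)*I*sqrt(37)/10 = I*sqrt(37)/10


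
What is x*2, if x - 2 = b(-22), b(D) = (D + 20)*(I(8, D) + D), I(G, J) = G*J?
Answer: 796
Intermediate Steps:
b(D) = 9*D*(20 + D) (b(D) = (D + 20)*(8*D + D) = (20 + D)*(9*D) = 9*D*(20 + D))
x = 398 (x = 2 + 9*(-22)*(20 - 22) = 2 + 9*(-22)*(-2) = 2 + 396 = 398)
x*2 = 398*2 = 796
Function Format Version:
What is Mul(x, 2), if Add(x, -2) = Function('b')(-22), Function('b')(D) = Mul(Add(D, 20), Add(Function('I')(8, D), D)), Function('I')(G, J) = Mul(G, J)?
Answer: 796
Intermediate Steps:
Function('b')(D) = Mul(9, D, Add(20, D)) (Function('b')(D) = Mul(Add(D, 20), Add(Mul(8, D), D)) = Mul(Add(20, D), Mul(9, D)) = Mul(9, D, Add(20, D)))
x = 398 (x = Add(2, Mul(9, -22, Add(20, -22))) = Add(2, Mul(9, -22, -2)) = Add(2, 396) = 398)
Mul(x, 2) = Mul(398, 2) = 796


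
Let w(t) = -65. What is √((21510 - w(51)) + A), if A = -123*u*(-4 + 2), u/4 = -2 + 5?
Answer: √24527 ≈ 156.61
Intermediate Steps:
u = 12 (u = 4*(-2 + 5) = 4*3 = 12)
A = 2952 (A = -1476*(-4 + 2) = -1476*(-2) = -123*(-24) = 2952)
√((21510 - w(51)) + A) = √((21510 - 1*(-65)) + 2952) = √((21510 + 65) + 2952) = √(21575 + 2952) = √24527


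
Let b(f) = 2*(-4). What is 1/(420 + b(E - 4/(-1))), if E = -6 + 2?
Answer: 1/412 ≈ 0.0024272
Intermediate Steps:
E = -4
b(f) = -8
1/(420 + b(E - 4/(-1))) = 1/(420 - 8) = 1/412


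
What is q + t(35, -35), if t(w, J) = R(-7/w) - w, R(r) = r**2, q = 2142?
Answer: 52676/25 ≈ 2107.0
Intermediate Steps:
t(w, J) = -w + 49/w**2 (t(w, J) = (-7/w)**2 - w = 49/w**2 - w = -w + 49/w**2)
q + t(35, -35) = 2142 + (-1*35 + 49/35**2) = 2142 + (-35 + 49*(1/1225)) = 2142 + (-35 + 1/25) = 2142 - 874/25 = 52676/25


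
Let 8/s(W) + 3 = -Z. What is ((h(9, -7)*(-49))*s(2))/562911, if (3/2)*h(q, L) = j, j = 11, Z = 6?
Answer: 8624/15198597 ≈ 0.00056742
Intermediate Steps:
s(W) = -8/9 (s(W) = 8/(-3 - 1*6) = 8/(-3 - 6) = 8/(-9) = 8*(-⅑) = -8/9)
h(q, L) = 22/3 (h(q, L) = (⅔)*11 = 22/3)
((h(9, -7)*(-49))*s(2))/562911 = (((22/3)*(-49))*(-8/9))/562911 = -1078/3*(-8/9)*(1/562911) = (8624/27)*(1/562911) = 8624/15198597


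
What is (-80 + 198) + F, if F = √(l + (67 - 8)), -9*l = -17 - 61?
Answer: 118 + √609/3 ≈ 126.23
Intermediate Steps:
l = 26/3 (l = -(-17 - 61)/9 = -⅑*(-78) = 26/3 ≈ 8.6667)
F = √609/3 (F = √(26/3 + (67 - 8)) = √(26/3 + 59) = √(203/3) = √609/3 ≈ 8.2260)
(-80 + 198) + F = (-80 + 198) + √609/3 = 118 + √609/3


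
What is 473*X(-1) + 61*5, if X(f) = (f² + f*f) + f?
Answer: 778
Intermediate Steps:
X(f) = f + 2*f² (X(f) = (f² + f²) + f = 2*f² + f = f + 2*f²)
473*X(-1) + 61*5 = 473*(-(1 + 2*(-1))) + 61*5 = 473*(-(1 - 2)) + 305 = 473*(-1*(-1)) + 305 = 473*1 + 305 = 473 + 305 = 778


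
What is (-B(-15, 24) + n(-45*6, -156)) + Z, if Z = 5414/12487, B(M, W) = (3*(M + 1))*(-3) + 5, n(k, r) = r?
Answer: -3578355/12487 ≈ -286.57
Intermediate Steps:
B(M, W) = -4 - 9*M (B(M, W) = (3*(1 + M))*(-3) + 5 = (3 + 3*M)*(-3) + 5 = (-9 - 9*M) + 5 = -4 - 9*M)
Z = 5414/12487 (Z = 5414*(1/12487) = 5414/12487 ≈ 0.43357)
(-B(-15, 24) + n(-45*6, -156)) + Z = (-(-4 - 9*(-15)) - 156) + 5414/12487 = (-(-4 + 135) - 156) + 5414/12487 = (-1*131 - 156) + 5414/12487 = (-131 - 156) + 5414/12487 = -287 + 5414/12487 = -3578355/12487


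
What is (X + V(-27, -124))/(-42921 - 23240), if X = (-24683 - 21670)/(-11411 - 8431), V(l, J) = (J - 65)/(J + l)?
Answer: -3583147/66075916954 ≈ -5.4228e-5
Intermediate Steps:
V(l, J) = (-65 + J)/(J + l)
X = 15451/6614 (X = -46353/(-19842) = -46353*(-1/19842) = 15451/6614 ≈ 2.3361)
(X + V(-27, -124))/(-42921 - 23240) = (15451/6614 + (-65 - 124)/(-124 - 27))/(-42921 - 23240) = (15451/6614 - 189/(-151))/(-66161) = (15451/6614 - 1/151*(-189))*(-1/66161) = (15451/6614 + 189/151)*(-1/66161) = (3583147/998714)*(-1/66161) = -3583147/66075916954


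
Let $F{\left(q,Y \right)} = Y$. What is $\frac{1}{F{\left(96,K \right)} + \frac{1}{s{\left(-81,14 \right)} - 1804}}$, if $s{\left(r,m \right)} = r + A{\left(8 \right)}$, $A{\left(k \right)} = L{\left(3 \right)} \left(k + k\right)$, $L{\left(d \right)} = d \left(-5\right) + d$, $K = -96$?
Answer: $- \frac{2077}{199393} \approx -0.010417$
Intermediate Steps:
$L{\left(d \right)} = - 4 d$ ($L{\left(d \right)} = - 5 d + d = - 4 d$)
$A{\left(k \right)} = - 24 k$ ($A{\left(k \right)} = \left(-4\right) 3 \left(k + k\right) = - 12 \cdot 2 k = - 24 k$)
$s{\left(r,m \right)} = -192 + r$ ($s{\left(r,m \right)} = r - 192 = -192 + r$)
$\frac{1}{F{\left(96,K \right)} + \frac{1}{s{\left(-81,14 \right)} - 1804}} = \frac{1}{-96 + \frac{1}{\left(-192 - 81\right) - 1804}} = \frac{1}{-96 + \frac{1}{-273 - 1804}} = \frac{1}{-96 + \frac{1}{-2077}} = \frac{1}{-96 - \frac{1}{2077}} = \frac{1}{- \frac{199393}{2077}} = - \frac{2077}{199393}$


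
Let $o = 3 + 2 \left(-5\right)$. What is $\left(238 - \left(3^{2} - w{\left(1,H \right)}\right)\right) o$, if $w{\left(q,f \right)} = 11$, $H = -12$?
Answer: $-1680$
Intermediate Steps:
$o = -7$ ($o = 3 - 10 = -7$)
$\left(238 - \left(3^{2} - w{\left(1,H \right)}\right)\right) o = \left(238 - \left(3^{2} - 11\right)\right) \left(-7\right) = \left(238 - \left(9 - 11\right)\right) \left(-7\right) = \left(238 - -2\right) \left(-7\right) = \left(238 + 2\right) \left(-7\right) = 240 \left(-7\right) = -1680$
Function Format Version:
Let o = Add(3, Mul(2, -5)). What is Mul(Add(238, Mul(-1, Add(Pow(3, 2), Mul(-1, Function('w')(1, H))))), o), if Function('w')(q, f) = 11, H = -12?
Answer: -1680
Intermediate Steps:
o = -7 (o = Add(3, -10) = -7)
Mul(Add(238, Mul(-1, Add(Pow(3, 2), Mul(-1, Function('w')(1, H))))), o) = Mul(Add(238, Mul(-1, Add(Pow(3, 2), Mul(-1, 11)))), -7) = Mul(Add(238, Mul(-1, Add(9, -11))), -7) = Mul(Add(238, Mul(-1, -2)), -7) = Mul(Add(238, 2), -7) = Mul(240, -7) = -1680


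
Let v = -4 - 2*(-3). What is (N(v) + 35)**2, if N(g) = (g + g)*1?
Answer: 1521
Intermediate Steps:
v = 2 (v = -4 + 6 = 2)
N(g) = 2*g (N(g) = (2*g)*1 = 2*g)
(N(v) + 35)**2 = (2*2 + 35)**2 = (4 + 35)**2 = 39**2 = 1521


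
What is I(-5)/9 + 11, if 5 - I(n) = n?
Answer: 109/9 ≈ 12.111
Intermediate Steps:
I(n) = 5 - n
I(-5)/9 + 11 = (5 - 1*(-5))/9 + 11 = (5 + 5)/9 + 11 = (1/9)*10 + 11 = 10/9 + 11 = 109/9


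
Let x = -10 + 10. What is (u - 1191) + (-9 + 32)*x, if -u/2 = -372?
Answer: -447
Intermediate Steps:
u = 744 (u = -2*(-372) = 744)
x = 0
(u - 1191) + (-9 + 32)*x = (744 - 1191) + (-9 + 32)*0 = -447 + 23*0 = -447 + 0 = -447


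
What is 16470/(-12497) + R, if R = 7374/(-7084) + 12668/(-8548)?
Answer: -363316235981/94592967238 ≈ -3.8408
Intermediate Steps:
R = -19096633/7569254 (R = 7374*(-1/7084) + 12668*(-1/8548) = -3687/3542 - 3167/2137 = -19096633/7569254 ≈ -2.5229)
16470/(-12497) + R = 16470/(-12497) - 19096633/7569254 = 16470*(-1/12497) - 19096633/7569254 = -16470/12497 - 19096633/7569254 = -363316235981/94592967238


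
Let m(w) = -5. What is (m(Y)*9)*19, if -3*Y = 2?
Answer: -855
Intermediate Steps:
Y = -2/3 (Y = -1/3*2 = -2/3 ≈ -0.66667)
(m(Y)*9)*19 = -5*9*19 = -45*19 = -855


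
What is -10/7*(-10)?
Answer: 100/7 ≈ 14.286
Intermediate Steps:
-10/7*(-10) = 100/7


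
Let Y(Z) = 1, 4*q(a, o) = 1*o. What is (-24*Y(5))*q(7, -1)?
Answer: 6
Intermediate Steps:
q(a, o) = o/4 (q(a, o) = (1*o)/4 = o/4)
(-24*Y(5))*q(7, -1) = (-24*1)*((¼)*(-1)) = -24*(-¼) = 6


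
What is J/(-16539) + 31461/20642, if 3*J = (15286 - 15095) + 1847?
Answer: 1518932041/1024194114 ≈ 1.4831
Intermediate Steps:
J = 2038/3 (J = ((15286 - 15095) + 1847)/3 = (191 + 1847)/3 = (⅓)*2038 = 2038/3 ≈ 679.33)
J/(-16539) + 31461/20642 = (2038/3)/(-16539) + 31461/20642 = (2038/3)*(-1/16539) + 31461*(1/20642) = -2038/49617 + 31461/20642 = 1518932041/1024194114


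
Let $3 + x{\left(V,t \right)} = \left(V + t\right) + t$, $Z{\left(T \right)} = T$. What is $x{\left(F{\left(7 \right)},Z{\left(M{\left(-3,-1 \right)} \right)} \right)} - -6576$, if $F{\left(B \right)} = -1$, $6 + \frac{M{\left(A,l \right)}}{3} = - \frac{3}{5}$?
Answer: $\frac{32662}{5} \approx 6532.4$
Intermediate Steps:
$M{\left(A,l \right)} = - \frac{99}{5}$ ($M{\left(A,l \right)} = -18 + 3 \left(- \frac{3}{5}\right) = -18 - \frac{9}{5} = - \frac{99}{5}$)
$x{\left(V,t \right)} = -3 + V + 2 t$ ($x{\left(V,t \right)} = -3 + \left(\left(V + t\right) + t\right) = -3 + \left(V + 2 t\right) = -3 + V + 2 t$)
$x{\left(F{\left(7 \right)},Z{\left(M{\left(-3,-1 \right)} \right)} \right)} - -6576 = \left(-3 - 1 + 2 \left(- \frac{99}{5}\right)\right) - -6576 = \left(-3 - 1 - \frac{198}{5}\right) + 6576 = - \frac{218}{5} + 6576 = \frac{32662}{5}$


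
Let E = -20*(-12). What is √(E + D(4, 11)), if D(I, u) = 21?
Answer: 3*√29 ≈ 16.155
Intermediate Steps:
E = 240
√(E + D(4, 11)) = √(240 + 21) = √261 = 3*√29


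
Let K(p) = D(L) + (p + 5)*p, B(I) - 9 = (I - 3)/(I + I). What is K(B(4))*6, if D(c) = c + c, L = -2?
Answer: 23979/32 ≈ 749.34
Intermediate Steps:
B(I) = 9 + (-3 + I)/(2*I) (B(I) = 9 + (I - 3)/(I + I) = 9 + (-3 + I)/((2*I)) = 9 + (-3 + I)*(1/(2*I)) = 9 + (-3 + I)/(2*I))
D(c) = 2*c
K(p) = -4 + p*(5 + p) (K(p) = 2*(-2) + (p + 5)*p = -4 + (5 + p)*p = -4 + p*(5 + p))
K(B(4))*6 = (-4 + ((½)*(-3 + 19*4)/4)² + 5*((½)*(-3 + 19*4)/4))*6 = (-4 + ((½)*(¼)*(-3 + 76))² + 5*((½)*(¼)*(-3 + 76)))*6 = (-4 + ((½)*(¼)*73)² + 5*((½)*(¼)*73))*6 = (-4 + (73/8)² + 5*(73/8))*6 = (-4 + 5329/64 + 365/8)*6 = (7993/64)*6 = 23979/32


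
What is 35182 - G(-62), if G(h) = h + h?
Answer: 35306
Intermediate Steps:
G(h) = 2*h
35182 - G(-62) = 35182 - 2*(-62) = 35182 - 1*(-124) = 35182 + 124 = 35306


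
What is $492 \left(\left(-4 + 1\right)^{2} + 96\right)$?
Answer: $51660$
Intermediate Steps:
$492 \left(\left(-4 + 1\right)^{2} + 96\right) = 492 \left(\left(-3\right)^{2} + 96\right) = 492 \left(9 + 96\right) = 492 \cdot 105 = 51660$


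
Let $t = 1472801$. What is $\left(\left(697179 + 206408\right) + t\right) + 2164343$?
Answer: $4540731$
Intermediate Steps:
$\left(\left(697179 + 206408\right) + t\right) + 2164343 = \left(\left(697179 + 206408\right) + 1472801\right) + 2164343 = \left(903587 + 1472801\right) + 2164343 = 2376388 + 2164343 = 4540731$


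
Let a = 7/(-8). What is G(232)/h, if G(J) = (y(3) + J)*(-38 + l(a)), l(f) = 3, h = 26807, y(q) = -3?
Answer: -8015/26807 ≈ -0.29899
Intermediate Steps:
a = -7/8 (a = 7*(-1/8) = -7/8 ≈ -0.87500)
G(J) = 105 - 35*J (G(J) = (-3 + J)*(-38 + 3) = (-3 + J)*(-35) = 105 - 35*J)
G(232)/h = (105 - 35*232)/26807 = (105 - 8120)*(1/26807) = -8015*1/26807 = -8015/26807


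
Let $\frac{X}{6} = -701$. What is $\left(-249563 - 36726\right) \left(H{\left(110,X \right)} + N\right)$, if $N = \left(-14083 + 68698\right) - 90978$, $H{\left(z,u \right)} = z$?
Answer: $10378835117$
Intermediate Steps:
$X = -4206$ ($X = 6 \left(-701\right) = -4206$)
$N = -36363$ ($N = 54615 - 90978 = -36363$)
$\left(-249563 - 36726\right) \left(H{\left(110,X \right)} + N\right) = \left(-249563 - 36726\right) \left(110 - 36363\right) = \left(-286289\right) \left(-36253\right) = 10378835117$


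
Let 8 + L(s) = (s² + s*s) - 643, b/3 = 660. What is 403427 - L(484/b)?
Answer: 818257708/2025 ≈ 4.0408e+5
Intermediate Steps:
b = 1980 (b = 3*660 = 1980)
L(s) = -651 + 2*s² (L(s) = -8 + ((s² + s*s) - 643) = -8 + ((s² + s²) - 643) = -8 + (2*s² - 643) = -8 + (-643 + 2*s²) = -651 + 2*s²)
403427 - L(484/b) = 403427 - (-651 + 2*(484/1980)²) = 403427 - (-651 + 2*(484*(1/1980))²) = 403427 - (-651 + 2*(11/45)²) = 403427 - (-651 + 2*(121/2025)) = 403427 - (-651 + 242/2025) = 403427 - 1*(-1318033/2025) = 403427 + 1318033/2025 = 818257708/2025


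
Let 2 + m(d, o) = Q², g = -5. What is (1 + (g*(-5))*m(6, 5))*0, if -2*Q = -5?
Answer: 0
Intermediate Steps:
Q = 5/2 (Q = -½*(-5) = 5/2 ≈ 2.5000)
m(d, o) = 17/4 (m(d, o) = -2 + (5/2)² = -2 + 25/4 = 17/4)
(1 + (g*(-5))*m(6, 5))*0 = (1 - 5*(-5)*(17/4))*0 = (1 + 25*(17/4))*0 = (1 + 425/4)*0 = (429/4)*0 = 0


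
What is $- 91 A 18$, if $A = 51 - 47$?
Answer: $-6552$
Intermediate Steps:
$A = 4$ ($A = 51 - 47 = 4$)
$- 91 A 18 = \left(-91\right) 4 \cdot 18 = \left(-364\right) 18 = -6552$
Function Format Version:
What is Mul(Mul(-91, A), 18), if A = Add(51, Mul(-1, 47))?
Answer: -6552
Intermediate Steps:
A = 4 (A = Add(51, -47) = 4)
Mul(Mul(-91, A), 18) = Mul(Mul(-91, 4), 18) = Mul(-364, 18) = -6552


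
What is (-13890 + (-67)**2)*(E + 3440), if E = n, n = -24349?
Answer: 196565509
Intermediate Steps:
E = -24349
(-13890 + (-67)**2)*(E + 3440) = (-13890 + (-67)**2)*(-24349 + 3440) = (-13890 + 4489)*(-20909) = -9401*(-20909) = 196565509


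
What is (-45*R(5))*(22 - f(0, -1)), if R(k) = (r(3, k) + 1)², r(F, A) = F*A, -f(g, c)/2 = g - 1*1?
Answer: -230400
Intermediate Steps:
f(g, c) = 2 - 2*g (f(g, c) = -2*(g - 1*1) = -2*(g - 1) = -2*(-1 + g) = 2 - 2*g)
r(F, A) = A*F
R(k) = (1 + 3*k)² (R(k) = (k*3 + 1)² = (3*k + 1)² = (1 + 3*k)²)
(-45*R(5))*(22 - f(0, -1)) = (-45*(1 + 3*5)²)*(22 - (2 - 2*0)) = (-45*(1 + 15)²)*(22 - (2 + 0)) = (-45*16²)*(22 - 1*2) = (-45*256)*(22 - 2) = -11520*20 = -230400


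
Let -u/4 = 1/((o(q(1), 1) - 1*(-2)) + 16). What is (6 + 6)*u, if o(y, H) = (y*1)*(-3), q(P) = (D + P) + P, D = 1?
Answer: -16/3 ≈ -5.3333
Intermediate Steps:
q(P) = 1 + 2*P (q(P) = (1 + P) + P = 1 + 2*P)
o(y, H) = -3*y (o(y, H) = y*(-3) = -3*y)
u = -4/9 (u = -4/((-3*(1 + 2*1) - 1*(-2)) + 16) = -4/((-3*(1 + 2) + 2) + 16) = -4/((-3*3 + 2) + 16) = -4/((-9 + 2) + 16) = -4/(-7 + 16) = -4/9 ≈ -0.44444)
(6 + 6)*u = (6 + 6)*(-4/9) = 12*(-4/9) = -16/3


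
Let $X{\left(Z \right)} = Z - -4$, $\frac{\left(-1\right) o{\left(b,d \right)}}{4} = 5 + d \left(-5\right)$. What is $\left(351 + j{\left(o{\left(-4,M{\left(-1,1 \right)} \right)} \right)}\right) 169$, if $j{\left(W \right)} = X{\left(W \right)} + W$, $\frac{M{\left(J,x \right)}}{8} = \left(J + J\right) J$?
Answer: $161395$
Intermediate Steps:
$M{\left(J,x \right)} = 16 J^{2}$ ($M{\left(J,x \right)} = 8 \left(J + J\right) J = 8 \cdot 2 J J = 8 \cdot 2 J^{2} = 16 J^{2}$)
$o{\left(b,d \right)} = -20 + 20 d$ ($o{\left(b,d \right)} = - 4 \left(5 + d \left(-5\right)\right) = - 4 \left(5 - 5 d\right) = -20 + 20 d$)
$X{\left(Z \right)} = 4 + Z$ ($X{\left(Z \right)} = Z + 4 = 4 + Z$)
$j{\left(W \right)} = 4 + 2 W$ ($j{\left(W \right)} = \left(4 + W\right) + W = 4 + 2 W$)
$\left(351 + j{\left(o{\left(-4,M{\left(-1,1 \right)} \right)} \right)}\right) 169 = \left(351 + \left(4 + 2 \left(-20 + 20 \cdot 16 \left(-1\right)^{2}\right)\right)\right) 169 = \left(351 + \left(4 + 2 \left(-20 + 20 \cdot 16 \cdot 1\right)\right)\right) 169 = \left(351 + \left(4 + 2 \left(-20 + 20 \cdot 16\right)\right)\right) 169 = \left(351 + \left(4 + 2 \left(-20 + 320\right)\right)\right) 169 = \left(351 + \left(4 + 2 \cdot 300\right)\right) 169 = \left(351 + \left(4 + 600\right)\right) 169 = \left(351 + 604\right) 169 = 955 \cdot 169 = 161395$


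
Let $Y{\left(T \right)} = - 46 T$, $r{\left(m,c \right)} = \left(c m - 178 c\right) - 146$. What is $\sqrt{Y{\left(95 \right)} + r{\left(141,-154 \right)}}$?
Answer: $\sqrt{1182} \approx 34.38$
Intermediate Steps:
$r{\left(m,c \right)} = -146 - 178 c + c m$ ($r{\left(m,c \right)} = \left(- 178 c + c m\right) - 146 = -146 - 178 c + c m$)
$\sqrt{Y{\left(95 \right)} + r{\left(141,-154 \right)}} = \sqrt{\left(-46\right) 95 - -5552} = \sqrt{-4370 - -5552} = \sqrt{-4370 + 5552} = \sqrt{1182}$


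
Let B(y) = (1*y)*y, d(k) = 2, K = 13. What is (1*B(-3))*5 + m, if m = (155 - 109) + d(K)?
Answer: 93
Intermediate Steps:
B(y) = y**2 (B(y) = y*y = y**2)
m = 48 (m = (155 - 109) + 2 = 46 + 2 = 48)
(1*B(-3))*5 + m = (1*(-3)**2)*5 + 48 = (1*9)*5 + 48 = 9*5 + 48 = 45 + 48 = 93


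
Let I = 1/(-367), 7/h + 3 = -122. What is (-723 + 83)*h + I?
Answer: 328807/9175 ≈ 35.837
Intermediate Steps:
h = -7/125 (h = 7/(-3 - 122) = 7/(-125) = 7*(-1/125) = -7/125 ≈ -0.056000)
I = -1/367 ≈ -0.0027248
(-723 + 83)*h + I = (-723 + 83)*(-7/125) - 1/367 = -640*(-7/125) - 1/367 = 896/25 - 1/367 = 328807/9175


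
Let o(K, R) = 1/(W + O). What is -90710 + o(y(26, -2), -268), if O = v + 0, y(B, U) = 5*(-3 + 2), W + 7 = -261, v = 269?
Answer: -90709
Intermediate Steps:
W = -268 (W = -7 - 261 = -268)
y(B, U) = -5 (y(B, U) = 5*(-1) = -5)
O = 269 (O = 269 + 0 = 269)
o(K, R) = 1 (o(K, R) = 1/(-268 + 269) = 1/1 = 1)
-90710 + o(y(26, -2), -268) = -90710 + 1 = -90709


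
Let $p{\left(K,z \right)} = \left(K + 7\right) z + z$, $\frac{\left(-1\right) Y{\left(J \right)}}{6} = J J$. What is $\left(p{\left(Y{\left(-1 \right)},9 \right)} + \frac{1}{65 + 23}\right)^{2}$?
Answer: $\frac{2512225}{7744} \approx 324.41$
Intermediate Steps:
$Y{\left(J \right)} = - 6 J^{2}$ ($Y{\left(J \right)} = - 6 J J = - 6 J^{2}$)
$p{\left(K,z \right)} = z + z \left(7 + K\right)$ ($p{\left(K,z \right)} = \left(7 + K\right) z + z = z \left(7 + K\right) + z = z + z \left(7 + K\right)$)
$\left(p{\left(Y{\left(-1 \right)},9 \right)} + \frac{1}{65 + 23}\right)^{2} = \left(9 \left(8 - 6 \left(-1\right)^{2}\right) + \frac{1}{65 + 23}\right)^{2} = \left(9 \left(8 - 6\right) + \frac{1}{88}\right)^{2} = \left(9 \cdot 2 + \frac{1}{88}\right)^{2} = \left(18 + \frac{1}{88}\right)^{2} = \left(\frac{1585}{88}\right)^{2} = \frac{2512225}{7744}$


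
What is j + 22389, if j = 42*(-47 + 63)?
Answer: 23061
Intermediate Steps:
j = 672 (j = 42*16 = 672)
j + 22389 = 672 + 22389 = 23061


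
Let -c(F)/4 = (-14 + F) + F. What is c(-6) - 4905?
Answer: -4801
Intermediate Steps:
c(F) = 56 - 8*F (c(F) = -4*((-14 + F) + F) = -4*(-14 + 2*F) = 56 - 8*F)
c(-6) - 4905 = (56 - 8*(-6)) - 4905 = (56 + 48) - 4905 = 104 - 4905 = -4801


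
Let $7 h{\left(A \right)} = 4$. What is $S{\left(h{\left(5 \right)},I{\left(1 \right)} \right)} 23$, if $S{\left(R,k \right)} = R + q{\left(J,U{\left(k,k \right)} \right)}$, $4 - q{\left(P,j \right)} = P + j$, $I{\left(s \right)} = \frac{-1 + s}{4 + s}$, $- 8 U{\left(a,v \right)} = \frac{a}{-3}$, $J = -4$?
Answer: $\frac{1380}{7} \approx 197.14$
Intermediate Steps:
$U{\left(a,v \right)} = \frac{a}{24}$ ($U{\left(a,v \right)} = - \frac{a \frac{1}{-3}}{8} = - \frac{a \left(- \frac{1}{3}\right)}{8} = - \frac{\left(- \frac{1}{3}\right) a}{8} = \frac{a}{24}$)
$I{\left(s \right)} = \frac{-1 + s}{4 + s}$
$q{\left(P,j \right)} = 4 - P - j$ ($q{\left(P,j \right)} = 4 - \left(P + j\right) = 4 - P - j$)
$h{\left(A \right)} = \frac{4}{7}$ ($h{\left(A \right)} = \frac{1}{7} \cdot 4 = \frac{4}{7}$)
$S{\left(R,k \right)} = 8 + R - \frac{k}{24}$ ($S{\left(R,k \right)} = R - \left(-8 + \frac{k}{24}\right) = 8 + R - \frac{k}{24}$)
$S{\left(h{\left(5 \right)},I{\left(1 \right)} \right)} 23 = \left(8 + \frac{4}{7} - \frac{\frac{1}{4 + 1} \left(-1 + 1\right)}{24}\right) 23 = \left(8 + \frac{4}{7} - \frac{\frac{1}{5} \cdot 0}{24}\right) 23 = \left(8 + \frac{4}{7} - 0\right) 23 = \left(8 + \frac{4}{7} + 0\right) 23 = \frac{60}{7} \cdot 23 = \frac{1380}{7}$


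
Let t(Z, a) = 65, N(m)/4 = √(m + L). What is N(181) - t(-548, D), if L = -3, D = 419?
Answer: -65 + 4*√178 ≈ -11.633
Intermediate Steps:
N(m) = 4*√(-3 + m) (N(m) = 4*√(m - 3) = 4*√(-3 + m))
N(181) - t(-548, D) = 4*√(-3 + 181) - 1*65 = 4*√178 - 65 = -65 + 4*√178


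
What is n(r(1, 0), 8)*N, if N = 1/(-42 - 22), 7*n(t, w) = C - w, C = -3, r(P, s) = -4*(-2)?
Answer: 11/448 ≈ 0.024554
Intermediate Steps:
r(P, s) = 8
n(t, w) = -3/7 - w/7 (n(t, w) = (-3 - w)/7 = -3/7 - w/7)
N = -1/64 (N = 1/(-64) = -1/64 ≈ -0.015625)
n(r(1, 0), 8)*N = (-3/7 - 1/7*8)*(-1/64) = (-3/7 - 8/7)*(-1/64) = -11/7*(-1/64) = 11/448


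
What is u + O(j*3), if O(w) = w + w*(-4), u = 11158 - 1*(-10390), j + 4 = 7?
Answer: 21521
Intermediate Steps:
j = 3 (j = -4 + 7 = 3)
u = 21548 (u = 11158 + 10390 = 21548)
O(w) = -3*w (O(w) = w - 4*w = -3*w)
u + O(j*3) = 21548 - 9*3 = 21548 - 3*9 = 21548 - 27 = 21521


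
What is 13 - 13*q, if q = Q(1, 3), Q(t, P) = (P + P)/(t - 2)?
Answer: 91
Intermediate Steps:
Q(t, P) = 2*P/(-2 + t) (Q(t, P) = (2*P)/(-2 + t) = 2*P/(-2 + t))
q = -6 (q = 2*3/(-2 + 1) = 2*3/(-1) = 2*3*(-1) = -6)
13 - 13*q = 13 - 13*(-6) = 13 + 78 = 91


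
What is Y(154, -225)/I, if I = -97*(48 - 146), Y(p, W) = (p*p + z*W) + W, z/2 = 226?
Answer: -78209/9506 ≈ -8.2273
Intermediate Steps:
z = 452 (z = 2*226 = 452)
Y(p, W) = p² + 453*W (Y(p, W) = (p*p + 452*W) + W = (p² + 452*W) + W = p² + 453*W)
I = 9506 (I = -97*(-98) = 9506)
Y(154, -225)/I = (154² + 453*(-225))/9506 = (23716 - 101925)*(1/9506) = -78209*1/9506 = -78209/9506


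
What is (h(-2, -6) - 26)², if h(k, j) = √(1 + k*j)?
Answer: (26 - √13)² ≈ 501.51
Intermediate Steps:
h(k, j) = √(1 + j*k)
(h(-2, -6) - 26)² = (√(1 - 6*(-2)) - 26)² = (√(1 + 12) - 26)² = (√13 - 26)² = (-26 + √13)²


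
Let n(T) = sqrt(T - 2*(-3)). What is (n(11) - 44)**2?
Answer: (44 - sqrt(17))**2 ≈ 1590.2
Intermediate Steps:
n(T) = sqrt(6 + T) (n(T) = sqrt(T + 6) = sqrt(6 + T))
(n(11) - 44)**2 = (sqrt(6 + 11) - 44)**2 = (sqrt(17) - 44)**2 = (-44 + sqrt(17))**2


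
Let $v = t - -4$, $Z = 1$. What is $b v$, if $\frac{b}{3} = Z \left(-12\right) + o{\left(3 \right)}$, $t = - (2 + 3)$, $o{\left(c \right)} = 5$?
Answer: $21$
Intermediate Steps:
$t = -5$ ($t = \left(-1\right) 5 = -5$)
$b = -21$ ($b = 3 \left(1 \left(-12\right) + 5\right) = 3 \left(-12 + 5\right) = 3 \left(-7\right) = -21$)
$v = -1$ ($v = -5 - -4 = -5 + 4 = -1$)
$b v = \left(-21\right) \left(-1\right) = 21$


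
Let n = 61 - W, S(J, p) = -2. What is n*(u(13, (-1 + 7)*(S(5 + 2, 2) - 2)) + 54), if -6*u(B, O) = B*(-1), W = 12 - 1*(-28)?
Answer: 2359/2 ≈ 1179.5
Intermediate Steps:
W = 40 (W = 12 + 28 = 40)
u(B, O) = B/6 (u(B, O) = -B*(-1)/6 = -(-1)*B/6 = B/6)
n = 21 (n = 61 - 1*40 = 61 - 40 = 21)
n*(u(13, (-1 + 7)*(S(5 + 2, 2) - 2)) + 54) = 21*((⅙)*13 + 54) = 21*(13/6 + 54) = 21*(337/6) = 2359/2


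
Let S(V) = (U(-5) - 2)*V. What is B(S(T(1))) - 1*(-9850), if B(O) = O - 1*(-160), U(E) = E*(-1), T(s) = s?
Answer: 10013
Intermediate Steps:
U(E) = -E
S(V) = 3*V (S(V) = (-1*(-5) - 2)*V = (5 - 2)*V = 3*V)
B(O) = 160 + O (B(O) = O + 160 = 160 + O)
B(S(T(1))) - 1*(-9850) = (160 + 3*1) - 1*(-9850) = (160 + 3) + 9850 = 163 + 9850 = 10013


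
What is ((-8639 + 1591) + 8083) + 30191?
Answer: 31226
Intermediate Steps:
((-8639 + 1591) + 8083) + 30191 = (-7048 + 8083) + 30191 = 1035 + 30191 = 31226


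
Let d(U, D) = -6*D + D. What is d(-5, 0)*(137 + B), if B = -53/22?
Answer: 0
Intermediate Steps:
B = -53/22 (B = -53*1/22 = -53/22 ≈ -2.4091)
d(U, D) = -5*D
d(-5, 0)*(137 + B) = (-5*0)*(137 - 53/22) = 0*(2961/22) = 0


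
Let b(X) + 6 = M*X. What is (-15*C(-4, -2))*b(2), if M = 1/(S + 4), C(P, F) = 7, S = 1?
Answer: 588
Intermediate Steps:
M = ⅕ (M = 1/(1 + 4) = 1/5 = ⅕ ≈ 0.20000)
b(X) = -6 + X/5
(-15*C(-4, -2))*b(2) = (-15*7)*(-6 + (⅕)*2) = -105*(-6 + ⅖) = -105*(-28/5) = 588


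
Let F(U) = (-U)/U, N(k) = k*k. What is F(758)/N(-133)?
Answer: -1/17689 ≈ -5.6532e-5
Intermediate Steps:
N(k) = k²
F(U) = -1
F(758)/N(-133) = -1/((-133)²) = -1/17689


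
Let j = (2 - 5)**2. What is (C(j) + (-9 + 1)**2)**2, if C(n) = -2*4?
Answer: 3136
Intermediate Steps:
j = 9 (j = (-3)**2 = 9)
C(n) = -8
(C(j) + (-9 + 1)**2)**2 = (-8 + (-9 + 1)**2)**2 = (-8 + (-8)**2)**2 = (-8 + 64)**2 = 56**2 = 3136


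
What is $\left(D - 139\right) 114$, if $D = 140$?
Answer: $114$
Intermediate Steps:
$\left(D - 139\right) 114 = \left(140 - 139\right) 114 = 1 \cdot 114 = 114$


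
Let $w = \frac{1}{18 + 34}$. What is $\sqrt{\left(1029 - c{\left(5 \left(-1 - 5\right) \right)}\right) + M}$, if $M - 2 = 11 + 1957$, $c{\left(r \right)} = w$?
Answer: $\frac{\sqrt{2027311}}{26} \approx 54.763$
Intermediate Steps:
$w = \frac{1}{52} \approx 0.019231$
$c{\left(r \right)} = \frac{1}{52}$
$M = 1970$ ($M = 2 + \left(11 + 1957\right) = 2 + 1968 = 1970$)
$\sqrt{\left(1029 - c{\left(5 \left(-1 - 5\right) \right)}\right) + M} = \sqrt{\left(1029 - \frac{1}{52}\right) + 1970} = \sqrt{\frac{53507}{52} + 1970} = \sqrt{\frac{155947}{52}} = \frac{\sqrt{2027311}}{26}$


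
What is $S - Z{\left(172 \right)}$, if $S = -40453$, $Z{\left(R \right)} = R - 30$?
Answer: $-40595$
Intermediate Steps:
$Z{\left(R \right)} = -30 + R$ ($Z{\left(R \right)} = R - 30 = -30 + R$)
$S - Z{\left(172 \right)} = -40453 - \left(-30 + 172\right) = -40453 - 142 = -40595$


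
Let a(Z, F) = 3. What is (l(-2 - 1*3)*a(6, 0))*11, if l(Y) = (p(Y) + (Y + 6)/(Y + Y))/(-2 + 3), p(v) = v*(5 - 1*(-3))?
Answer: -13233/10 ≈ -1323.3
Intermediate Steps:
p(v) = 8*v (p(v) = v*(5 + 3) = v*8 = 8*v)
l(Y) = 8*Y + (6 + Y)/(2*Y) (l(Y) = (8*Y + (Y + 6)/(Y + Y))/(-2 + 3) = (8*Y + (6 + Y)/((2*Y)))/1 = (8*Y + (6 + Y)*(1/(2*Y)))*1 = (8*Y + (6 + Y)/(2*Y))*1 = 8*Y + (6 + Y)/(2*Y))
(l(-2 - 1*3)*a(6, 0))*11 = ((½ + 3/(-2 - 1*3) + 8*(-2 - 1*3))*3)*11 = ((½ + 3/(-2 - 3) + 8*(-2 - 3))*3)*11 = ((½ + 3/(-5) + 8*(-5))*3)*11 = ((½ + 3*(-⅕) - 40)*3)*11 = ((½ - ⅗ - 40)*3)*11 = -401/10*3*11 = -1203/10*11 = -13233/10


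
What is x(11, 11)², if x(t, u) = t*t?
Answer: 14641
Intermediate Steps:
x(t, u) = t²
x(11, 11)² = (11²)² = 121² = 14641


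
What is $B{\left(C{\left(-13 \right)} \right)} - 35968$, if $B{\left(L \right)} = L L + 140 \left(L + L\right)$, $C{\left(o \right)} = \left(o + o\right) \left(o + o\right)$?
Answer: $610288$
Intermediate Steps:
$C{\left(o \right)} = 4 o^{2}$ ($C{\left(o \right)} = 2 o 2 o = 4 o^{2}$)
$B{\left(L \right)} = L^{2} + 280 L$ ($B{\left(L \right)} = L^{2} + 140 \cdot 2 L = L^{2} + 280 L$)
$B{\left(C{\left(-13 \right)} \right)} - 35968 = 4 \left(-13\right)^{2} \left(280 + 4 \left(-13\right)^{2}\right) - 35968 = 4 \cdot 169 \left(280 + 4 \cdot 169\right) - 35968 = 676 \left(280 + 676\right) - 35968 = 676 \cdot 956 - 35968 = 646256 - 35968 = 610288$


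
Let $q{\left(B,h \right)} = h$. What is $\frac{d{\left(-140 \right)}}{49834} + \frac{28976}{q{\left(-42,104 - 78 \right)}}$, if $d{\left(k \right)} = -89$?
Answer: $\frac{721993835}{647842} \approx 1114.5$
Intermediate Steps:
$\frac{d{\left(-140 \right)}}{49834} + \frac{28976}{q{\left(-42,104 - 78 \right)}} = - \frac{89}{49834} + \frac{28976}{104 - 78} = \left(-89\right) \frac{1}{49834} + \frac{28976}{26} = - \frac{89}{49834} + 28976 \cdot \frac{1}{26} = - \frac{89}{49834} + \frac{14488}{13} = \frac{721993835}{647842}$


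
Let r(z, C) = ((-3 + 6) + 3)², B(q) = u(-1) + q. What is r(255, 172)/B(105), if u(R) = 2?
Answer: 36/107 ≈ 0.33645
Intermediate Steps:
B(q) = 2 + q
r(z, C) = 36 (r(z, C) = (3 + 3)² = 6² = 36)
r(255, 172)/B(105) = 36/(2 + 105) = 36/107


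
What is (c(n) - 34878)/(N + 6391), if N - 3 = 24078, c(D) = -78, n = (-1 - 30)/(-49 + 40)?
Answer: -8739/7618 ≈ -1.1472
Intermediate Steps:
n = 31/9 (n = -31/(-9) = -31*(-⅑) = 31/9 ≈ 3.4444)
N = 24081 (N = 3 + 24078 = 24081)
(c(n) - 34878)/(N + 6391) = (-78 - 34878)/(24081 + 6391) = -34956/30472 = -34956*1/30472 = -8739/7618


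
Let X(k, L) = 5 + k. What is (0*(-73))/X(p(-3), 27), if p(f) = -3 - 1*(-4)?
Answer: 0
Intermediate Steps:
p(f) = 1 (p(f) = -3 + 4 = 1)
(0*(-73))/X(p(-3), 27) = (0*(-73))/(5 + 1) = 0/6 = 0*(⅙) = 0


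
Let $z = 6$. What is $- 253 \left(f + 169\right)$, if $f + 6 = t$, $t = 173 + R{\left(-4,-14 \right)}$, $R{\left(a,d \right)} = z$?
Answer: $-86526$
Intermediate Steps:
$R{\left(a,d \right)} = 6$
$t = 179$ ($t = 173 + 6 = 179$)
$f = 173$ ($f = -6 + 179 = 173$)
$- 253 \left(f + 169\right) = - 253 \left(173 + 169\right) = \left(-253\right) 342 = -86526$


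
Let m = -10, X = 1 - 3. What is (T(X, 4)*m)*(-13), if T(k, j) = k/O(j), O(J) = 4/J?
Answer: -260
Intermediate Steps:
X = -2
T(k, j) = j*k/4 (T(k, j) = k/((4/j)) = k*(j/4) = j*k/4)
(T(X, 4)*m)*(-13) = (((1/4)*4*(-2))*(-10))*(-13) = -2*(-10)*(-13) = 20*(-13) = -260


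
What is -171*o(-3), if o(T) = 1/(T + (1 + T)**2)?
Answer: -171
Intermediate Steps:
-171*o(-3) = -171/(-3 + (1 - 3)**2) = -171/(-3 + (-2)**2) = -171/(-3 + 4) = -171/1 = -171*1 = -171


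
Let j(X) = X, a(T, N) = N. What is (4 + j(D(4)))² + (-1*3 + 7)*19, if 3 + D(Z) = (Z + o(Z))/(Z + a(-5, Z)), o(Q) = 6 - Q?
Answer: 1265/16 ≈ 79.063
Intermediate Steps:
D(Z) = -3 + 3/Z (D(Z) = -3 + (Z + (6 - Z))/(Z + Z) = -3 + 6/((2*Z)) = -3 + 6*(1/(2*Z)) = -3 + 3/Z)
(4 + j(D(4)))² + (-1*3 + 7)*19 = (4 + (-3 + 3/4))² + (-1*3 + 7)*19 = (4 + (-3 + 3*(¼)))² + (-3 + 7)*19 = (4 + (-3 + ¾))² + 4*19 = (4 - 9/4)² + 76 = (7/4)² + 76 = 49/16 + 76 = 1265/16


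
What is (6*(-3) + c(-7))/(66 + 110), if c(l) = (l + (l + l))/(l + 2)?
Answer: -69/880 ≈ -0.078409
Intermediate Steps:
c(l) = 3*l/(2 + l) (c(l) = (l + 2*l)/(2 + l) = (3*l)/(2 + l) = 3*l/(2 + l))
(6*(-3) + c(-7))/(66 + 110) = (6*(-3) + 3*(-7)/(2 - 7))/(66 + 110) = (-18 + 3*(-7)/(-5))/176 = (-18 + 3*(-7)*(-1/5))*(1/176) = (-18 + 21/5)*(1/176) = -69/5*1/176 = -69/880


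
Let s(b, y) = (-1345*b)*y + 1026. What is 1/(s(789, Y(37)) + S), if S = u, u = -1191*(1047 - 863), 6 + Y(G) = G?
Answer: -1/33115473 ≈ -3.0197e-8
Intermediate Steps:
Y(G) = -6 + G
u = -219144 (u = -1191*184 = -219144)
S = -219144
s(b, y) = 1026 - 1345*b*y (s(b, y) = -1345*b*y + 1026 = 1026 - 1345*b*y)
1/(s(789, Y(37)) + S) = 1/((1026 - 1345*789*(-6 + 37)) - 219144) = 1/((1026 - 1345*789*31) - 219144) = 1/((1026 - 32897355) - 219144) = 1/(-32896329 - 219144) = 1/(-33115473) = -1/33115473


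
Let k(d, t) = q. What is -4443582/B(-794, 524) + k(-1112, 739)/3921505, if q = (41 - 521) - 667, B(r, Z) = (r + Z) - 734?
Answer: 8712763939661/1968595510 ≈ 4425.9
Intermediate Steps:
B(r, Z) = -734 + Z + r (B(r, Z) = (Z + r) - 734 = -734 + Z + r)
q = -1147 (q = -480 - 667 = -1147)
k(d, t) = -1147
-4443582/B(-794, 524) + k(-1112, 739)/3921505 = -4443582/(-734 + 524 - 794) - 1147/3921505 = -4443582/(-1004) - 1147*1/3921505 = -4443582*(-1/1004) - 1147/3921505 = 2221791/502 - 1147/3921505 = 8712763939661/1968595510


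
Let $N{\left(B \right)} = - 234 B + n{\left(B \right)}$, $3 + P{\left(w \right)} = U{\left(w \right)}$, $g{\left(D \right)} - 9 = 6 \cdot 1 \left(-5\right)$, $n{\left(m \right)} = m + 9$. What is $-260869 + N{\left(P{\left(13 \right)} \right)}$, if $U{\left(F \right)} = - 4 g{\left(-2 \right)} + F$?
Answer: $-282762$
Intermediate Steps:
$n{\left(m \right)} = 9 + m$
$g{\left(D \right)} = -21$ ($g{\left(D \right)} = 9 + 6 \cdot 1 \left(-5\right) = 9 + 6 \left(-5\right) = 9 - 30 = -21$)
$U{\left(F \right)} = 84 + F$ ($U{\left(F \right)} = \left(-4\right) \left(-21\right) + F = 84 + F$)
$P{\left(w \right)} = 81 + w$ ($P{\left(w \right)} = -3 + \left(84 + w\right) = 81 + w$)
$N{\left(B \right)} = 9 - 233 B$ ($N{\left(B \right)} = - 234 B + \left(9 + B\right) = 9 - 233 B$)
$-260869 + N{\left(P{\left(13 \right)} \right)} = -260869 + \left(9 - 233 \left(81 + 13\right)\right) = -260869 + \left(9 - 21902\right) = -260869 - 21893 = -282762$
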